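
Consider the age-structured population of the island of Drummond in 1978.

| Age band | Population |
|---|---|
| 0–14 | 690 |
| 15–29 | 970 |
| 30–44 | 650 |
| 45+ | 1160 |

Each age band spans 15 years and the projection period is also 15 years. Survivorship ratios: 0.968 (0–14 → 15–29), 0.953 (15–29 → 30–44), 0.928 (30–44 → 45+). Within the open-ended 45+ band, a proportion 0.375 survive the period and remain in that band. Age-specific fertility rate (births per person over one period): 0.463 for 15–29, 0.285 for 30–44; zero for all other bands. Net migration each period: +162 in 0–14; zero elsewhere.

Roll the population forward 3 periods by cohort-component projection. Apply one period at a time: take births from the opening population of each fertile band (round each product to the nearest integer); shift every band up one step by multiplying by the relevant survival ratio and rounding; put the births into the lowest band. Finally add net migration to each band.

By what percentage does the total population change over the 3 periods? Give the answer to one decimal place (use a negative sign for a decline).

-7.6

— Period 1 —
Births: 970 × 0.463 = 449, 650 × 0.285 = 185 → 634
15–29: 690 × 0.968 = 668
30–44: 970 × 0.953 = 924
45+: 650 × 0.928 + 1160 × 0.375 = 603 + 435 = 1038
Net migration: 0–14 + 162 → 796
Giving 796 / 668 / 924 / 1038.
— Period 2 —
Births: 668 × 0.463 = 309, 924 × 0.285 = 263 → 572
15–29: 796 × 0.968 = 771
30–44: 668 × 0.953 = 637
45+: 924 × 0.928 + 1038 × 0.375 = 857 + 389 = 1246
Net migration: 0–14 + 162 → 734
Giving 734 / 771 / 637 / 1246.
— Period 3 —
Births: 771 × 0.463 = 357, 637 × 0.285 = 182 → 539
15–29: 734 × 0.968 = 711
30–44: 771 × 0.953 = 735
45+: 637 × 0.928 + 1246 × 0.375 = 591 + 467 = 1058
Net migration: 0–14 + 162 → 701
Giving 701 / 711 / 735 / 1058.
Total: 3470 → 3205; change = -265; percentage change = -7.6%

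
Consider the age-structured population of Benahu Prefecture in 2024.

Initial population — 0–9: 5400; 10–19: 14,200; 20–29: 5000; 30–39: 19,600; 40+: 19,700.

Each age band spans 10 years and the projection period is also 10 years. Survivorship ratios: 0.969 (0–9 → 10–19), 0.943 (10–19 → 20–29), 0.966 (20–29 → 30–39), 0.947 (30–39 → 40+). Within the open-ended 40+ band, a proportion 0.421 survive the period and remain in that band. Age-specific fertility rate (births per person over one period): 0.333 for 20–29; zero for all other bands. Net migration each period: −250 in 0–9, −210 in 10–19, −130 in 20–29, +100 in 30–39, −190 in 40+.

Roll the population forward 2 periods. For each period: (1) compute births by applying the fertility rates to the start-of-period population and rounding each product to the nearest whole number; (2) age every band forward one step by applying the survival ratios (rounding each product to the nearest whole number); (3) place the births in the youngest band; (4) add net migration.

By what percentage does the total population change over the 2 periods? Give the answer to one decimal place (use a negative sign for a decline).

-39.7

— Period 1 —
Births: 5000 × 0.333 = 1665
10–19: 5400 × 0.969 = 5233
20–29: 14200 × 0.943 = 13391
30–39: 5000 × 0.966 = 4830
40+: 19600 × 0.947 + 19700 × 0.421 = 18561 + 8294 = 26855
Net migration: 0–9 − 250 → 1415; 10–19 − 210 → 5023; 20–29 − 130 → 13261; 30–39 + 100 → 4930; 40+ − 190 → 26665
End of period: [1415, 5023, 13261, 4930, 26665]
— Period 2 —
Births: 13261 × 0.333 = 4416
10–19: 1415 × 0.969 = 1371
20–29: 5023 × 0.943 = 4737
30–39: 13261 × 0.966 = 12810
40+: 4930 × 0.947 + 26665 × 0.421 = 4669 + 11226 = 15895
Net migration: 0–9 − 250 → 4166; 10–19 − 210 → 1161; 20–29 − 130 → 4607; 30–39 + 100 → 12910; 40+ − 190 → 15705
End of period: [4166, 1161, 4607, 12910, 15705]
Total: 63900 → 38549; change = -25351; percentage change = -39.7%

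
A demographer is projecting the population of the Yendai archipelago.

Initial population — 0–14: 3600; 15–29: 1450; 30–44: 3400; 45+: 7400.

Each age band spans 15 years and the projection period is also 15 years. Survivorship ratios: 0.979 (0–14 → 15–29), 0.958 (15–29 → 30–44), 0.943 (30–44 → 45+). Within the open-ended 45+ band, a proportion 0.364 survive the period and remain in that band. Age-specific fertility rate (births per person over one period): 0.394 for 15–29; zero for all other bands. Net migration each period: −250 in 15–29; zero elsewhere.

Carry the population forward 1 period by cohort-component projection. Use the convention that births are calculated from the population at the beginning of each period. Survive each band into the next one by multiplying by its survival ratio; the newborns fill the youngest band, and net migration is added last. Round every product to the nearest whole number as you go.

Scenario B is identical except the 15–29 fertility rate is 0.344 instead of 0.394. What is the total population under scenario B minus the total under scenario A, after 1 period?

-72

— Period 1 —
Births: 1450 × 0.394 = 571
15–29: 3600 × 0.979 = 3524
30–44: 1450 × 0.958 = 1389
45+: 3400 × 0.943 + 7400 × 0.364 = 3206 + 2694 = 5900
Net migration: 15–29 − 250 → 3274
End of period: [571, 3274, 1389, 5900]
Scenario A total after 1 period: 11134
Scenario B projection —
— Period 1 —
Births: 1450 × 0.344 = 499
15–29: 3600 × 0.979 = 3524
30–44: 1450 × 0.958 = 1389
45+: 3400 × 0.943 + 7400 × 0.364 = 3206 + 2694 = 5900
Net migration: 15–29 − 250 → 3274
End of period: [499, 3274, 1389, 5900]
Scenario B total after 1 period: 11062
Difference B − A = 11062 − 11134 = -72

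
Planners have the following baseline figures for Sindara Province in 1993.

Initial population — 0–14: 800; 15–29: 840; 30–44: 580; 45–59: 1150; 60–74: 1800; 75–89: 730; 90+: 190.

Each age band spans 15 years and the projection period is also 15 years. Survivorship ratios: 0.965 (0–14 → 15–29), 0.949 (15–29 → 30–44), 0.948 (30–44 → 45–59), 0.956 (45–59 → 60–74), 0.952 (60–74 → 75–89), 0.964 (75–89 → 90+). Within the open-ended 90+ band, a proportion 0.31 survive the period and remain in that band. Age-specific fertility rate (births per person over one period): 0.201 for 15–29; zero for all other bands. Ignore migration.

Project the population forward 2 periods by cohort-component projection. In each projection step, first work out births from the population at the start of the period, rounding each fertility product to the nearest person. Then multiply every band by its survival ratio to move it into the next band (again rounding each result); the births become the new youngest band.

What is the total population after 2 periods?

[period 1]
Births: 840 × 0.201 = 169
15–29: 800 × 0.965 = 772
30–44: 840 × 0.949 = 797
45–59: 580 × 0.948 = 550
60–74: 1150 × 0.956 = 1099
75–89: 1800 × 0.952 = 1714
90+: 730 × 0.964 + 190 × 0.31 = 704 + 59 = 763
Population now: 0–14=169, 15–29=772, 30–44=797, 45–59=550, 60–74=1099, 75–89=1714, 90+=763
[period 2]
Births: 772 × 0.201 = 155
15–29: 169 × 0.965 = 163
30–44: 772 × 0.949 = 733
45–59: 797 × 0.948 = 756
60–74: 550 × 0.956 = 526
75–89: 1099 × 0.952 = 1046
90+: 1714 × 0.964 + 763 × 0.31 = 1652 + 237 = 1889
Population now: 0–14=155, 15–29=163, 30–44=733, 45–59=756, 60–74=526, 75–89=1046, 90+=1889
Total after period 2: 155 + 163 + 733 + 756 + 526 + 1046 + 1889 = 5268

5268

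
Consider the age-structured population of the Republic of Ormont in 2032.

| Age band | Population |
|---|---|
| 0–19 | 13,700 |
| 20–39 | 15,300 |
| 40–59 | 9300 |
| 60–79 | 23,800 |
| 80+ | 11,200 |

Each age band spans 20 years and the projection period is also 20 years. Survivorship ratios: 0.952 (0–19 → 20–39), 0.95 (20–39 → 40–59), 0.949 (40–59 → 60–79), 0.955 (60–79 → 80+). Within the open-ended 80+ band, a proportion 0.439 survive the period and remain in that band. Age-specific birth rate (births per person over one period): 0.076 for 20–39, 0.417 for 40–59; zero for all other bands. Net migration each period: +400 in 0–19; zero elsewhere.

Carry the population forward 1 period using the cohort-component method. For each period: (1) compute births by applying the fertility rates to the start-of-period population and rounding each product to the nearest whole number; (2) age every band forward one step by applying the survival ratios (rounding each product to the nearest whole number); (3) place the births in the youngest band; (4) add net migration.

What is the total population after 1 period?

Let band 1 be 0–19 through band 5 = 80+.
Period 1:
Births: 15300 × 0.076 = 1163, 9300 × 0.417 = 3878 — total 5041
Band 2: 13700 × 0.952 = 13042
Band 3: 15300 × 0.95 = 14535
Band 4: 9300 × 0.949 = 8826
Band 5: 23800 × 0.955 + 11200 × 0.439 = 22729 + 4917 = 27646
Net migration: Band 1 + 400 → 5441
Giving 5441 / 13042 / 14535 / 8826 / 27646.
Total after period 1: 5441 + 13042 + 14535 + 8826 + 27646 = 69490

69490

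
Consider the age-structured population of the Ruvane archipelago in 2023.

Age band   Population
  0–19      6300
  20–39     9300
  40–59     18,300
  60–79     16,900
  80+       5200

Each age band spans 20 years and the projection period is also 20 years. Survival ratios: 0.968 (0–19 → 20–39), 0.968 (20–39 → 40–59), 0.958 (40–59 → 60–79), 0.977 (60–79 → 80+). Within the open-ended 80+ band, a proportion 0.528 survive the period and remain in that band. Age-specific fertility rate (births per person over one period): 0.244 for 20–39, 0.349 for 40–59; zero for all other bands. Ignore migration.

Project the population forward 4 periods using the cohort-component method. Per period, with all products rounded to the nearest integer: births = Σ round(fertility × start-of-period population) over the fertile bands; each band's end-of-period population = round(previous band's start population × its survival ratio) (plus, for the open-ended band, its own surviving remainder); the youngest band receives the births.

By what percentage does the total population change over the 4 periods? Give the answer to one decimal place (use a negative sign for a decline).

Period 1.
Births: 9300 × 0.244 = 2269, 18300 × 0.349 = 6387 ⇒ total 8656
20–39: 6300 × 0.968 = 6098
40–59: 9300 × 0.968 = 9002
60–79: 18300 × 0.958 = 17531
80+: 16900 × 0.977 + 5200 × 0.528 = 16511 + 2746 = 19257
End of period: [8656, 6098, 9002, 17531, 19257]
Period 2.
Births: 6098 × 0.244 = 1488, 9002 × 0.349 = 3142 ⇒ total 4630
20–39: 8656 × 0.968 = 8379
40–59: 6098 × 0.968 = 5903
60–79: 9002 × 0.958 = 8624
80+: 17531 × 0.977 + 19257 × 0.528 = 17128 + 10168 = 27296
End of period: [4630, 8379, 5903, 8624, 27296]
Period 3.
Births: 8379 × 0.244 = 2044, 5903 × 0.349 = 2060 ⇒ total 4104
20–39: 4630 × 0.968 = 4482
40–59: 8379 × 0.968 = 8111
60–79: 5903 × 0.958 = 5655
80+: 8624 × 0.977 + 27296 × 0.528 = 8426 + 14412 = 22838
End of period: [4104, 4482, 8111, 5655, 22838]
Period 4.
Births: 4482 × 0.244 = 1094, 8111 × 0.349 = 2831 ⇒ total 3925
20–39: 4104 × 0.968 = 3973
40–59: 4482 × 0.968 = 4339
60–79: 8111 × 0.958 = 7770
80+: 5655 × 0.977 + 22838 × 0.528 = 5525 + 12058 = 17583
End of period: [3925, 3973, 4339, 7770, 17583]
Total: 56000 → 37590; change = -18410; percentage change = -32.9%

-32.9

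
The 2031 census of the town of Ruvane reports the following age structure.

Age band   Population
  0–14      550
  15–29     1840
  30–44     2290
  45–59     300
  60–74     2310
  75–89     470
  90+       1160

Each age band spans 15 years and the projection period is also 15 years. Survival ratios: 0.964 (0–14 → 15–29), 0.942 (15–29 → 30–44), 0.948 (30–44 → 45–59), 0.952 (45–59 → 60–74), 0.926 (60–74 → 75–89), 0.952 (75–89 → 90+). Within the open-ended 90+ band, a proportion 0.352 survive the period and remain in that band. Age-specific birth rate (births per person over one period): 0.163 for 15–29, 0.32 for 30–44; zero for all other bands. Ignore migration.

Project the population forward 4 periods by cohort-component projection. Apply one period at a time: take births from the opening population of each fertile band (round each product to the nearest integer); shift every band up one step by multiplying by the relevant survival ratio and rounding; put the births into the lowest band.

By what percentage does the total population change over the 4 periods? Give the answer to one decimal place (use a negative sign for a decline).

-29.6

Period 1.
Births: 1840 * 0.163 = 300, 2290 * 0.32 = 733 — total 1033
15–29: 550 * 0.964 = 530
30–44: 1840 * 0.942 = 1733
45–59: 2290 * 0.948 = 2171
60–74: 300 * 0.952 = 286
75–89: 2310 * 0.926 = 2139
90+: 470 * 0.952 + 1160 * 0.352 = 447 + 408 = 855
→ [1033, 530, 1733, 2171, 286, 2139, 855]
Period 2.
Births: 530 * 0.163 = 86, 1733 * 0.32 = 555 — total 641
15–29: 1033 * 0.964 = 996
30–44: 530 * 0.942 = 499
45–59: 1733 * 0.948 = 1643
60–74: 2171 * 0.952 = 2067
75–89: 286 * 0.926 = 265
90+: 2139 * 0.952 + 855 * 0.352 = 2036 + 301 = 2337
→ [641, 996, 499, 1643, 2067, 265, 2337]
Period 3.
Births: 996 * 0.163 = 162, 499 * 0.32 = 160 — total 322
15–29: 641 * 0.964 = 618
30–44: 996 * 0.942 = 938
45–59: 499 * 0.948 = 473
60–74: 1643 * 0.952 = 1564
75–89: 2067 * 0.926 = 1914
90+: 265 * 0.952 + 2337 * 0.352 = 252 + 823 = 1075
→ [322, 618, 938, 473, 1564, 1914, 1075]
Period 4.
Births: 618 * 0.163 = 101, 938 * 0.32 = 300 — total 401
15–29: 322 * 0.964 = 310
30–44: 618 * 0.942 = 582
45–59: 938 * 0.948 = 889
60–74: 473 * 0.952 = 450
75–89: 1564 * 0.926 = 1448
90+: 1914 * 0.952 + 1075 * 0.352 = 1822 + 378 = 2200
→ [401, 310, 582, 889, 450, 1448, 2200]
Total: 8920 → 6280; change = -2640; percentage change = -29.6%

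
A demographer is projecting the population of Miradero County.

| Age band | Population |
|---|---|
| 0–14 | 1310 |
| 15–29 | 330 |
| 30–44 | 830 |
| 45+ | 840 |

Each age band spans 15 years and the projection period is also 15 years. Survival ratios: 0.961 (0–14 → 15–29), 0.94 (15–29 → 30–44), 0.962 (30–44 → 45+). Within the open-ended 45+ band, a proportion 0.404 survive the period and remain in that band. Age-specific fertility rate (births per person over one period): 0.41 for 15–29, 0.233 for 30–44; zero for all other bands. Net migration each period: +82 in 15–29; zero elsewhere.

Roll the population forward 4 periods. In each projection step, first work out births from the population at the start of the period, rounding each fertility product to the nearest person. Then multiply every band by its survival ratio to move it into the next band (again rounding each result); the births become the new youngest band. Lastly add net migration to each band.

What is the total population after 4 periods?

[period 1]
Births: 330 × 0.41 = 135  |  830 × 0.233 = 193 ⇒ total 328
15–29: 1310 × 0.961 = 1259
30–44: 330 × 0.94 = 310
45+: 830 × 0.962 + 840 × 0.404 = 798 + 339 = 1137
Net migration: 15–29 + 82 → 1341
End of period: [328, 1341, 310, 1137]
[period 2]
Births: 1341 × 0.41 = 550  |  310 × 0.233 = 72 ⇒ total 622
15–29: 328 × 0.961 = 315
30–44: 1341 × 0.94 = 1261
45+: 310 × 0.962 + 1137 × 0.404 = 298 + 459 = 757
Net migration: 15–29 + 82 → 397
End of period: [622, 397, 1261, 757]
[period 3]
Births: 397 × 0.41 = 163  |  1261 × 0.233 = 294 ⇒ total 457
15–29: 622 × 0.961 = 598
30–44: 397 × 0.94 = 373
45+: 1261 × 0.962 + 757 × 0.404 = 1213 + 306 = 1519
Net migration: 15–29 + 82 → 680
End of period: [457, 680, 373, 1519]
[period 4]
Births: 680 × 0.41 = 279  |  373 × 0.233 = 87 ⇒ total 366
15–29: 457 × 0.961 = 439
30–44: 680 × 0.94 = 639
45+: 373 × 0.962 + 1519 × 0.404 = 359 + 614 = 973
Net migration: 15–29 + 82 → 521
End of period: [366, 521, 639, 973]
Total after period 4: 366 + 521 + 639 + 973 = 2499

2499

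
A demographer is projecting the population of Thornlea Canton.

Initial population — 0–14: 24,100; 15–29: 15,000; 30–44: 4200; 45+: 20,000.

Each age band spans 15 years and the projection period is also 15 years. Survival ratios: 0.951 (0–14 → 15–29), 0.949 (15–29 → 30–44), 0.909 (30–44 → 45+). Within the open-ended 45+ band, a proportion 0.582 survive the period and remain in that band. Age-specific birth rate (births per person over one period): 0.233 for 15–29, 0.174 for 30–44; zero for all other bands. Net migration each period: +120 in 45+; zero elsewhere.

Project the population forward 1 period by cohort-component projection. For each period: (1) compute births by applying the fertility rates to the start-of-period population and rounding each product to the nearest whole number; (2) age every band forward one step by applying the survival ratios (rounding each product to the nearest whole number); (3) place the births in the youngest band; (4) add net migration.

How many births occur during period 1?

4226

After projecting period 1:
Births: 15000 × 0.233 = 3495, 4200 × 0.174 = 731 → 4226
15–29: 24100 × 0.951 = 22919
30–44: 15000 × 0.949 = 14235
45+: 4200 × 0.909 + 20000 × 0.582 = 3818 + 11640 = 15458
Net migration: 45+ + 120 → 15578
Giving 4226 / 22919 / 14235 / 15578.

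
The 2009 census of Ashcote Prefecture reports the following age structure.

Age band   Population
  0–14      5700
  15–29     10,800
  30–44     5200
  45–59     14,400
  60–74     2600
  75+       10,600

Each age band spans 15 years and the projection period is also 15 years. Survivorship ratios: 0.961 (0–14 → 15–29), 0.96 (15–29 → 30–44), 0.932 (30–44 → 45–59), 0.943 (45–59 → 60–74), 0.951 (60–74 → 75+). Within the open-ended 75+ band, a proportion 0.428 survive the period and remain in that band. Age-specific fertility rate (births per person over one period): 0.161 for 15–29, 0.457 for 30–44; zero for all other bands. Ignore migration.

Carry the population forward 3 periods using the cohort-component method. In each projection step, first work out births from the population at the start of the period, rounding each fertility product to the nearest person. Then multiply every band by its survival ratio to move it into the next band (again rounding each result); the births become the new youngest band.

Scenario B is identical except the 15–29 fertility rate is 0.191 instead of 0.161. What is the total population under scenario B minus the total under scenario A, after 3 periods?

[period 1]
Births: 10800 × 0.161 = 1739  |  5200 × 0.457 = 2376 → total 4115
15–29: 5700 × 0.961 = 5478
30–44: 10800 × 0.96 = 10368
45–59: 5200 × 0.932 = 4846
60–74: 14400 × 0.943 = 13579
75+: 2600 × 0.951 + 10600 × 0.428 = 2473 + 4537 = 7010
Population now: 0–14=4115, 15–29=5478, 30–44=10368, 45–59=4846, 60–74=13579, 75+=7010
[period 2]
Births: 5478 × 0.161 = 882  |  10368 × 0.457 = 4738 → total 5620
15–29: 4115 × 0.961 = 3955
30–44: 5478 × 0.96 = 5259
45–59: 10368 × 0.932 = 9663
60–74: 4846 × 0.943 = 4570
75+: 13579 × 0.951 + 7010 × 0.428 = 12914 + 3000 = 15914
Population now: 0–14=5620, 15–29=3955, 30–44=5259, 45–59=9663, 60–74=4570, 75+=15914
[period 3]
Births: 3955 × 0.161 = 637  |  5259 × 0.457 = 2403 → total 3040
15–29: 5620 × 0.961 = 5401
30–44: 3955 × 0.96 = 3797
45–59: 5259 × 0.932 = 4901
60–74: 9663 × 0.943 = 9112
75+: 4570 × 0.951 + 15914 × 0.428 = 4346 + 6811 = 11157
Population now: 0–14=3040, 15–29=5401, 30–44=3797, 45–59=4901, 60–74=9112, 75+=11157
Scenario A total after 3 periods: 37408
Scenario B projection —
[period 1]
Births: 10800 × 0.191 = 2063  |  5200 × 0.457 = 2376 → total 4439
15–29: 5700 × 0.961 = 5478
30–44: 10800 × 0.96 = 10368
45–59: 5200 × 0.932 = 4846
60–74: 14400 × 0.943 = 13579
75+: 2600 × 0.951 + 10600 × 0.428 = 2473 + 4537 = 7010
Population now: 0–14=4439, 15–29=5478, 30–44=10368, 45–59=4846, 60–74=13579, 75+=7010
[period 2]
Births: 5478 × 0.191 = 1046  |  10368 × 0.457 = 4738 → total 5784
15–29: 4439 × 0.961 = 4266
30–44: 5478 × 0.96 = 5259
45–59: 10368 × 0.932 = 9663
60–74: 4846 × 0.943 = 4570
75+: 13579 × 0.951 + 7010 × 0.428 = 12914 + 3000 = 15914
Population now: 0–14=5784, 15–29=4266, 30–44=5259, 45–59=9663, 60–74=4570, 75+=15914
[period 3]
Births: 4266 × 0.191 = 815  |  5259 × 0.457 = 2403 → total 3218
15–29: 5784 × 0.961 = 5558
30–44: 4266 × 0.96 = 4095
45–59: 5259 × 0.932 = 4901
60–74: 9663 × 0.943 = 9112
75+: 4570 × 0.951 + 15914 × 0.428 = 4346 + 6811 = 11157
Population now: 0–14=3218, 15–29=5558, 30–44=4095, 45–59=4901, 60–74=9112, 75+=11157
Scenario B total after 3 periods: 38041
Difference B − A = 38041 − 37408 = 633

633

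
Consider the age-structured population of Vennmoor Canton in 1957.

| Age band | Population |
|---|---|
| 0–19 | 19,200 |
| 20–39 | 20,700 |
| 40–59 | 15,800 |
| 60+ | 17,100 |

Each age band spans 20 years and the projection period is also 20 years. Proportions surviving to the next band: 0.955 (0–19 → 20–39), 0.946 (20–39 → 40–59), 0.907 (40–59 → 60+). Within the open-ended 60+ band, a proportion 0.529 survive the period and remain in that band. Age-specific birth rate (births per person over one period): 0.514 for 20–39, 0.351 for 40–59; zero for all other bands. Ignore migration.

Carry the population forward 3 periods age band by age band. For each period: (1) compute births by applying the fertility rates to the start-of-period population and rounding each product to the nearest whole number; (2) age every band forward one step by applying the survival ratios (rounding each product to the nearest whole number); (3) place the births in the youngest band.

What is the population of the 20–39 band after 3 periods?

15565

After projecting period 1:
Births: 20700 * 0.514 = 10640 ; 15800 * 0.351 = 5546 — total 16186
20–39: 19200 * 0.955 = 18336
40–59: 20700 * 0.946 = 19582
60+: 15800 * 0.907 + 17100 * 0.529 = 14331 + 9046 = 23377
Giving 16186 / 18336 / 19582 / 23377.
After projecting period 2:
Births: 18336 * 0.514 = 9425 ; 19582 * 0.351 = 6873 — total 16298
20–39: 16186 * 0.955 = 15458
40–59: 18336 * 0.946 = 17346
60+: 19582 * 0.907 + 23377 * 0.529 = 17761 + 12366 = 30127
Giving 16298 / 15458 / 17346 / 30127.
After projecting period 3:
Births: 15458 * 0.514 = 7945 ; 17346 * 0.351 = 6088 — total 14033
20–39: 16298 * 0.955 = 15565
40–59: 15458 * 0.946 = 14623
60+: 17346 * 0.907 + 30127 * 0.529 = 15733 + 15937 = 31670
Giving 14033 / 15565 / 14623 / 31670.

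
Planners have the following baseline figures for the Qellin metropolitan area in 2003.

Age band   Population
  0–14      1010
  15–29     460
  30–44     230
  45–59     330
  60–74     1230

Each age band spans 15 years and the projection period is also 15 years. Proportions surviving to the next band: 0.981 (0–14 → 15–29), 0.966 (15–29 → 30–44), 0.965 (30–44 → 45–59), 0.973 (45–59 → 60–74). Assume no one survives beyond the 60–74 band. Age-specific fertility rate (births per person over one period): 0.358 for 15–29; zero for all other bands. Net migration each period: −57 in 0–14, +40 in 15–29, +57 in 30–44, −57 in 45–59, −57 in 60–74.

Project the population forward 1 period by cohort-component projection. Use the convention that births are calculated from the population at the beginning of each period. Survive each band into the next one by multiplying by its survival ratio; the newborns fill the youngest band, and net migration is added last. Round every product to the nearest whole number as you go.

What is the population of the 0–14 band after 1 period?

— Period 1 —
Births: 460 × 0.358 = 165
15–29: 1010 × 0.981 = 991
30–44: 460 × 0.966 = 444
45–59: 230 × 0.965 = 222
60–74: 330 × 0.973 = 321
Net migration: 0–14 − 57 → 108; 15–29 + 40 → 1031; 30–44 + 57 → 501; 45–59 − 57 → 165; 60–74 − 57 → 264
→ [108, 1031, 501, 165, 264]

108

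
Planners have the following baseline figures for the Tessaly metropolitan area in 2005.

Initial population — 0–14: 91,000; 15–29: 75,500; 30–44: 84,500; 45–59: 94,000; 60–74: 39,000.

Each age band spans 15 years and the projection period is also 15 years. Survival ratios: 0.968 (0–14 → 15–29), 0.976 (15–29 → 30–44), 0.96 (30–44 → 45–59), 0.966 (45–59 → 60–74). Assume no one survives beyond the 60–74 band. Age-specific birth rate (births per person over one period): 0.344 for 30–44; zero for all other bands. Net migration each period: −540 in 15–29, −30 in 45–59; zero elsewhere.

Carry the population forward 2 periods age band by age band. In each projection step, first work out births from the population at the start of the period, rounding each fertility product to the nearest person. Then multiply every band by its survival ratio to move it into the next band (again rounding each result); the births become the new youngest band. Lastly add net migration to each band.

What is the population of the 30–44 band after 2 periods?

85447

Let band 1 be 0–14 through band 5 = 60–74.
Period 1.
Births: 84500 × 0.344 = 29068
Band 2: 91000 × 0.968 = 88088
Band 3: 75500 × 0.976 = 73688
Band 4: 84500 × 0.96 = 81120
Band 5: 94000 × 0.966 = 90804
Net migration: Band 2 − 540 → 87548; Band 4 − 30 → 81090
Population now: 0–14=29068, 15–29=87548, 30–44=73688, 45–59=81090, 60–74=90804
Period 2.
Births: 73688 × 0.344 = 25349
Band 2: 29068 × 0.968 = 28138
Band 3: 87548 × 0.976 = 85447
Band 4: 73688 × 0.96 = 70740
Band 5: 81090 × 0.966 = 78333
Net migration: Band 2 − 540 → 27598; Band 4 − 30 → 70710
Population now: 0–14=25349, 15–29=27598, 30–44=85447, 45–59=70710, 60–74=78333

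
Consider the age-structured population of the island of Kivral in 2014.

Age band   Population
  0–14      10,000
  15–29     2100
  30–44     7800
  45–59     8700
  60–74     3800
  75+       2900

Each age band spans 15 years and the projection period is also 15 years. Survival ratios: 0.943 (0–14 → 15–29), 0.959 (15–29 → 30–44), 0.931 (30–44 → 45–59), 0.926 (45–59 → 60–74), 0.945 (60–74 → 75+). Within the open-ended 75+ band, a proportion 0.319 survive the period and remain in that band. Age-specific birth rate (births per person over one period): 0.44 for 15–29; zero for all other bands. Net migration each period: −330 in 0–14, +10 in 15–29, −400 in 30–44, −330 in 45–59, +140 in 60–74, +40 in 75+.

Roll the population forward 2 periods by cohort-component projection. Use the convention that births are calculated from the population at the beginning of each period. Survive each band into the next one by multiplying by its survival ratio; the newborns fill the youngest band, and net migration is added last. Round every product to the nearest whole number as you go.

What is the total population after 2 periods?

After projecting period 1:
Births: 2100 × 0.44 = 924
15–29: 10000 × 0.943 = 9430
30–44: 2100 × 0.959 = 2014
45–59: 7800 × 0.931 = 7262
60–74: 8700 × 0.926 = 8056
75+: 3800 × 0.945 + 2900 × 0.319 = 3591 + 925 = 4516
Net migration: 0–14 − 330 → 594; 15–29 + 10 → 9440; 30–44 − 400 → 1614; 45–59 − 330 → 6932; 60–74 + 140 → 8196; 75+ + 40 → 4556
→ [594, 9440, 1614, 6932, 8196, 4556]
After projecting period 2:
Births: 9440 × 0.44 = 4154
15–29: 594 × 0.943 = 560
30–44: 9440 × 0.959 = 9053
45–59: 1614 × 0.931 = 1503
60–74: 6932 × 0.926 = 6419
75+: 8196 × 0.945 + 4556 × 0.319 = 7745 + 1453 = 9198
Net migration: 0–14 − 330 → 3824; 15–29 + 10 → 570; 30–44 − 400 → 8653; 45–59 − 330 → 1173; 60–74 + 140 → 6559; 75+ + 40 → 9238
→ [3824, 570, 8653, 1173, 6559, 9238]
Total after period 2: 3824 + 570 + 8653 + 1173 + 6559 + 9238 = 30017

30017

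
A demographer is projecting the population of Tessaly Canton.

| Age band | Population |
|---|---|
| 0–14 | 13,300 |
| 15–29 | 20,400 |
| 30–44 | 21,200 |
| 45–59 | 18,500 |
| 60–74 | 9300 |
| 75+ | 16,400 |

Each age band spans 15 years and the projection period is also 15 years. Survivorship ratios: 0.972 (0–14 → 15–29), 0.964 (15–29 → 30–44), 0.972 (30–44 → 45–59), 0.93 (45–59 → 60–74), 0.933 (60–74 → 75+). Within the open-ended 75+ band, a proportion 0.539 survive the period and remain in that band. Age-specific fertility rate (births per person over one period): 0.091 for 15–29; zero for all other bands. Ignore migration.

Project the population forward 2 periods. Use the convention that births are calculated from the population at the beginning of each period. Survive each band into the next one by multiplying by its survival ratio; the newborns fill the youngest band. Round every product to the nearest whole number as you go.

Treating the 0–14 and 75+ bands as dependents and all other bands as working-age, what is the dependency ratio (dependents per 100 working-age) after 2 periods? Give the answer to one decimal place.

Let group 1 be 0–14 through group 6 = 75+.
Period 1:
Births: 20400 × 0.091 = 1856
Group 2: 13300 × 0.972 = 12928
Group 3: 20400 × 0.964 = 19666
Group 4: 21200 × 0.972 = 20606
Group 5: 18500 × 0.93 = 17205
Group 6: 9300 × 0.933 + 16400 × 0.539 = 8677 + 8840 = 17517
Population now: 0–14=1856, 15–29=12928, 30–44=19666, 45–59=20606, 60–74=17205, 75+=17517
Period 2:
Births: 12928 × 0.091 = 1176
Group 2: 1856 × 0.972 = 1804
Group 3: 12928 × 0.964 = 12463
Group 4: 19666 × 0.972 = 19115
Group 5: 20606 × 0.93 = 19164
Group 6: 17205 × 0.933 + 17517 × 0.539 = 16052 + 9442 = 25494
Population now: 0–14=1176, 15–29=1804, 30–44=12463, 45–59=19115, 60–74=19164, 75+=25494
Dependents (band 0–14 + band 75+) = 1176 + 25494 = 26670; working-age = 52546; ratio = 26670/52546 × 100 = 50.8

50.8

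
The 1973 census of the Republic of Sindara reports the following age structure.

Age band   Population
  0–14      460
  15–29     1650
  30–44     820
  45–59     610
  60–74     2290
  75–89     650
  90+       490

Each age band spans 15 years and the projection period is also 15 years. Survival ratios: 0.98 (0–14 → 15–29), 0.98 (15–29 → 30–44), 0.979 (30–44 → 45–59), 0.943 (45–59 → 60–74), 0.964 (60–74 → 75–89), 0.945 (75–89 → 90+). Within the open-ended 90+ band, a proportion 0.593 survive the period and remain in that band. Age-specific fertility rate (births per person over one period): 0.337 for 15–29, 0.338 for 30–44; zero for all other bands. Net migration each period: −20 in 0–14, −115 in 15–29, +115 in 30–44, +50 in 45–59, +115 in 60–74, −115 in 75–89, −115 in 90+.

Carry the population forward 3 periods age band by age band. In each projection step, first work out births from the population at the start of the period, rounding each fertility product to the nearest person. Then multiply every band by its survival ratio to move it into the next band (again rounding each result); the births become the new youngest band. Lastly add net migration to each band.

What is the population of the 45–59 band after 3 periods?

485

Call the groups 1 to 7, youngest first.
— Period 1 —
Births: 1650 × 0.337 = 556, 820 × 0.338 = 277 → 833
Group 2: 460 × 0.98 = 451
Group 3: 1650 × 0.98 = 1617
Group 4: 820 × 0.979 = 803
Group 5: 610 × 0.943 = 575
Group 6: 2290 × 0.964 = 2208
Group 7: 650 × 0.945 + 490 × 0.593 = 614 + 291 = 905
Net migration: Group 1 − 20 → 813; Group 2 − 115 → 336; Group 3 + 115 → 1732; Group 4 + 50 → 853; Group 5 + 115 → 690; Group 6 − 115 → 2093; Group 7 − 115 → 790
→ [813, 336, 1732, 853, 690, 2093, 790]
— Period 2 —
Births: 336 × 0.337 = 113, 1732 × 0.338 = 585 → 698
Group 2: 813 × 0.98 = 797
Group 3: 336 × 0.98 = 329
Group 4: 1732 × 0.979 = 1696
Group 5: 853 × 0.943 = 804
Group 6: 690 × 0.964 = 665
Group 7: 2093 × 0.945 + 790 × 0.593 = 1978 + 468 = 2446
Net migration: Group 1 − 20 → 678; Group 2 − 115 → 682; Group 3 + 115 → 444; Group 4 + 50 → 1746; Group 5 + 115 → 919; Group 6 − 115 → 550; Group 7 − 115 → 2331
→ [678, 682, 444, 1746, 919, 550, 2331]
— Period 3 —
Births: 682 × 0.337 = 230, 444 × 0.338 = 150 → 380
Group 2: 678 × 0.98 = 664
Group 3: 682 × 0.98 = 668
Group 4: 444 × 0.979 = 435
Group 5: 1746 × 0.943 = 1646
Group 6: 919 × 0.964 = 886
Group 7: 550 × 0.945 + 2331 × 0.593 = 520 + 1382 = 1902
Net migration: Group 1 − 20 → 360; Group 2 − 115 → 549; Group 3 + 115 → 783; Group 4 + 50 → 485; Group 5 + 115 → 1761; Group 6 − 115 → 771; Group 7 − 115 → 1787
→ [360, 549, 783, 485, 1761, 771, 1787]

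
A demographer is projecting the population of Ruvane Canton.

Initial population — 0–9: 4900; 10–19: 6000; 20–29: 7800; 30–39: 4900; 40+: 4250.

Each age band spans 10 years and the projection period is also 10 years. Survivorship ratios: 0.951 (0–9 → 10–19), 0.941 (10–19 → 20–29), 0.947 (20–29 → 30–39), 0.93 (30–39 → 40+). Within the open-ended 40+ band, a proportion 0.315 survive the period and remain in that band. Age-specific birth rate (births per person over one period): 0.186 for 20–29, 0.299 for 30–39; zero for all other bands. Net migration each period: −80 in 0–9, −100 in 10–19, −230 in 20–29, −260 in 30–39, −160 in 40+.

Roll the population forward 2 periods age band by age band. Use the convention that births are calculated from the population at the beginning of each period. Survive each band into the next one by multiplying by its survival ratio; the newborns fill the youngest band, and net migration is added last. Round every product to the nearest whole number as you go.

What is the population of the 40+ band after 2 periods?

8275

Period 1.
Births: 7800 × 0.186 = 1451 ; 4900 × 0.299 = 1465 ⇒ total 2916
10–19: 4900 × 0.951 = 4660
20–29: 6000 × 0.941 = 5646
30–39: 7800 × 0.947 = 7387
40+: 4900 × 0.93 + 4250 × 0.315 = 4557 + 1339 = 5896
Net migration: 0–9 − 80 → 2836; 10–19 − 100 → 4560; 20–29 − 230 → 5416; 30–39 − 260 → 7127; 40+ − 160 → 5736
→ [2836, 4560, 5416, 7127, 5736]
Period 2.
Births: 5416 × 0.186 = 1007 ; 7127 × 0.299 = 2131 ⇒ total 3138
10–19: 2836 × 0.951 = 2697
20–29: 4560 × 0.941 = 4291
30–39: 5416 × 0.947 = 5129
40+: 7127 × 0.93 + 5736 × 0.315 = 6628 + 1807 = 8435
Net migration: 0–9 − 80 → 3058; 10–19 − 100 → 2597; 20–29 − 230 → 4061; 30–39 − 260 → 4869; 40+ − 160 → 8275
→ [3058, 2597, 4061, 4869, 8275]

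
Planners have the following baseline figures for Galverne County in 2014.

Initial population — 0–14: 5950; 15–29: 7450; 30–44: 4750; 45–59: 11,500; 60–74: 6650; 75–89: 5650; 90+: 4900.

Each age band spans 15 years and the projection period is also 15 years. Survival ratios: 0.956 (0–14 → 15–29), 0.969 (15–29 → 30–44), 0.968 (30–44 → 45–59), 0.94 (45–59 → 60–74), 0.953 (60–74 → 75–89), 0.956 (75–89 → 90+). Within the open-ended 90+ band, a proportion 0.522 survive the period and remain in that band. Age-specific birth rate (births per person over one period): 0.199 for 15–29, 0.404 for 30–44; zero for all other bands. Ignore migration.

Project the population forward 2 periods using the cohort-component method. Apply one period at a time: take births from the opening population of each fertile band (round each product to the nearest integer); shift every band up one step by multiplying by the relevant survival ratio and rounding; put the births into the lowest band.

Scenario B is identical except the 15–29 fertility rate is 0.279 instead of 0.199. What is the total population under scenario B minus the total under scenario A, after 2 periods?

— Period 1 —
Births: 7450 * 0.199 = 1483, 4750 * 0.404 = 1919 ⇒ total 3402
15–29: 5950 * 0.956 = 5688
30–44: 7450 * 0.969 = 7219
45–59: 4750 * 0.968 = 4598
60–74: 11500 * 0.94 = 10810
75–89: 6650 * 0.953 = 6337
90+: 5650 * 0.956 + 4900 * 0.522 = 5401 + 2558 = 7959
Population now: 0–14=3402, 15–29=5688, 30–44=7219, 45–59=4598, 60–74=10810, 75–89=6337, 90+=7959
— Period 2 —
Births: 5688 * 0.199 = 1132, 7219 * 0.404 = 2916 ⇒ total 4048
15–29: 3402 * 0.956 = 3252
30–44: 5688 * 0.969 = 5512
45–59: 7219 * 0.968 = 6988
60–74: 4598 * 0.94 = 4322
75–89: 10810 * 0.953 = 10302
90+: 6337 * 0.956 + 7959 * 0.522 = 6058 + 4155 = 10213
Population now: 0–14=4048, 15–29=3252, 30–44=5512, 45–59=6988, 60–74=4322, 75–89=10302, 90+=10213
Scenario A total after 2 periods: 44637
Scenario B projection —
— Period 1 —
Births: 7450 * 0.279 = 2079, 4750 * 0.404 = 1919 ⇒ total 3998
15–29: 5950 * 0.956 = 5688
30–44: 7450 * 0.969 = 7219
45–59: 4750 * 0.968 = 4598
60–74: 11500 * 0.94 = 10810
75–89: 6650 * 0.953 = 6337
90+: 5650 * 0.956 + 4900 * 0.522 = 5401 + 2558 = 7959
Population now: 0–14=3998, 15–29=5688, 30–44=7219, 45–59=4598, 60–74=10810, 75–89=6337, 90+=7959
— Period 2 —
Births: 5688 * 0.279 = 1587, 7219 * 0.404 = 2916 ⇒ total 4503
15–29: 3998 * 0.956 = 3822
30–44: 5688 * 0.969 = 5512
45–59: 7219 * 0.968 = 6988
60–74: 4598 * 0.94 = 4322
75–89: 10810 * 0.953 = 10302
90+: 6337 * 0.956 + 7959 * 0.522 = 6058 + 4155 = 10213
Population now: 0–14=4503, 15–29=3822, 30–44=5512, 45–59=6988, 60–74=4322, 75–89=10302, 90+=10213
Scenario B total after 2 periods: 45662
Difference B − A = 45662 − 44637 = 1025

1025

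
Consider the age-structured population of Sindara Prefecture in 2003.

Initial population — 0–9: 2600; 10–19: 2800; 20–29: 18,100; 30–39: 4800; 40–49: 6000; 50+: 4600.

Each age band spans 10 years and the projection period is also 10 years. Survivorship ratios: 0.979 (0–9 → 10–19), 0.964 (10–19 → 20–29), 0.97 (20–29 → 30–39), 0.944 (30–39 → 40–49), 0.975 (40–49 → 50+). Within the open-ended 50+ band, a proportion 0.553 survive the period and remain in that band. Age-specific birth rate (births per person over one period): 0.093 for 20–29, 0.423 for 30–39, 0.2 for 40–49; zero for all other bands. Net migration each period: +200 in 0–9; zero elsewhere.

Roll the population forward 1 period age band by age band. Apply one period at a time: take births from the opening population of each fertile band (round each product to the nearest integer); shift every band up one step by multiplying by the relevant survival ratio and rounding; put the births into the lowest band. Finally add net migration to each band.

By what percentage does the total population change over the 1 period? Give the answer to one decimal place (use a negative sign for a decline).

(Bands numbered youngest = 1 to oldest = 6.)
[period 1]
Births: 18100 * 0.093 = 1683 ; 4800 * 0.423 = 2030 ; 6000 * 0.2 = 1200 → total 4913
Band 2: 2600 * 0.979 = 2545
Band 3: 2800 * 0.964 = 2699
Band 4: 18100 * 0.97 = 17557
Band 5: 4800 * 0.944 = 4531
Band 6: 6000 * 0.975 + 4600 * 0.553 = 5850 + 2544 = 8394
Net migration: Band 1 + 200 → 5113
Giving 5113 / 2545 / 2699 / 17557 / 4531 / 8394.
Total: 38900 → 40839; change = 1939; percentage change = 5.0%

5.0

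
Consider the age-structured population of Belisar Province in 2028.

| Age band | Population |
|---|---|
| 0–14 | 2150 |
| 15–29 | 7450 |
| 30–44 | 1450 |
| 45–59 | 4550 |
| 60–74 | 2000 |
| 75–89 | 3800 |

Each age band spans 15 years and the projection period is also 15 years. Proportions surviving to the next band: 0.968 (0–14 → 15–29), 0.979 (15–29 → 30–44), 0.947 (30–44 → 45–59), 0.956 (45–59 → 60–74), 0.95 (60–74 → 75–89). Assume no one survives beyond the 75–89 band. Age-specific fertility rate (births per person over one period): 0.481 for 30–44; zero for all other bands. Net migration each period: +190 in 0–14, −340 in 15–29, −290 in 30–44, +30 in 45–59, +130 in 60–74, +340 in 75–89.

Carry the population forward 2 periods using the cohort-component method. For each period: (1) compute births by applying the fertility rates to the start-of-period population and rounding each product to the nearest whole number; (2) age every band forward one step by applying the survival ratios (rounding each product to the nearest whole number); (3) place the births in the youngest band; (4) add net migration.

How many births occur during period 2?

3369

Numbering the groups 1..6 from youngest to oldest:
After projecting period 1:
Births: 1450 × 0.481 = 697
Group 2: 2150 × 0.968 = 2081
Group 3: 7450 × 0.979 = 7294
Group 4: 1450 × 0.947 = 1373
Group 5: 4550 × 0.956 = 4350
Group 6: 2000 × 0.95 = 1900
Net migration: Group 1 + 190 → 887; Group 2 − 340 → 1741; Group 3 − 290 → 7004; Group 4 + 30 → 1403; Group 5 + 130 → 4480; Group 6 + 340 → 2240
→ [887, 1741, 7004, 1403, 4480, 2240]
After projecting period 2:
Births: 7004 × 0.481 = 3369
Group 2: 887 × 0.968 = 859
Group 3: 1741 × 0.979 = 1704
Group 4: 7004 × 0.947 = 6633
Group 5: 1403 × 0.956 = 1341
Group 6: 4480 × 0.95 = 4256
Net migration: Group 1 + 190 → 3559; Group 2 − 340 → 519; Group 3 − 290 → 1414; Group 4 + 30 → 6663; Group 5 + 130 → 1471; Group 6 + 340 → 4596
→ [3559, 519, 1414, 6663, 1471, 4596]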